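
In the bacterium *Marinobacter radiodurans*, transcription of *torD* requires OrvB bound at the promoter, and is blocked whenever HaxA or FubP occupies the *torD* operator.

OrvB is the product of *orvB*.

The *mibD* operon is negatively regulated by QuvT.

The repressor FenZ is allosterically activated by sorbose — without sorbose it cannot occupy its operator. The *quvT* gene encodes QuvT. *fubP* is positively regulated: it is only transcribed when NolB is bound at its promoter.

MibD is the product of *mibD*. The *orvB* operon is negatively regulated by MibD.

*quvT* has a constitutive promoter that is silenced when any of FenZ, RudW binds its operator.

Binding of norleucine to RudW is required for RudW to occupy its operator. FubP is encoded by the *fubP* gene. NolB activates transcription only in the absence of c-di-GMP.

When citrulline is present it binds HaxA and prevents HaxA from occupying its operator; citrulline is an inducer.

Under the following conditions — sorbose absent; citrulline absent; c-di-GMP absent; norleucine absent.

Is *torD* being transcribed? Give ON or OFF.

Sorbose is absent, so FenZ is inactive.
Norleucine is absent, so RudW is inactive.
With no repressor bound, *quvT* is transcribed.
So QuvT is produced and active.
With repressor QuvT bound, *mibD* is not transcribed.
So MibD is not produced.
With no repressor bound, *orvB* is transcribed.
So OrvB is produced and active.
Citrulline is absent, so HaxA is active.
c-di-GMP is absent, so NolB is active.
No repressor is bound and NolB is active, so *fubP* is transcribed.
So FubP is produced and active.
With repressor HaxA bound, *torD* is not transcribed.

OFF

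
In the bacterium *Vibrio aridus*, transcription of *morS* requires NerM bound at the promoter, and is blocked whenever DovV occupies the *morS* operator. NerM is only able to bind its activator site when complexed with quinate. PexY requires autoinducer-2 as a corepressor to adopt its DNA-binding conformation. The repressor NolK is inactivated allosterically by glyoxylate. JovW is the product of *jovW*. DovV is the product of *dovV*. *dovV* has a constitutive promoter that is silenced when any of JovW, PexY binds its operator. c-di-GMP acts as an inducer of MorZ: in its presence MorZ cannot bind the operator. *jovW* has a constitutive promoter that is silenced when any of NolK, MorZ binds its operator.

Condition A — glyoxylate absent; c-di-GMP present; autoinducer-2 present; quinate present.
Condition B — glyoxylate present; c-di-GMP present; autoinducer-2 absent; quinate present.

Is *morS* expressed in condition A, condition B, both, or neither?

Condition A:
Glyoxylate is absent, so NolK is active.
c-di-GMP is present, so MorZ is inactive.
With repressor NolK bound, *jovW* is not transcribed.
So JovW is not produced.
Autoinducer-2 is present, so PexY is active.
With repressor PexY bound, *dovV* is not transcribed.
So DovV is not produced.
Quinate is present, so NerM is active.
No repressor is bound and NerM is active, so *morS* is transcribed.
→ *morS* is ON in A.
Condition B:
Glyoxylate is present, so NolK is inactive.
c-di-GMP is present, so MorZ is inactive.
With no repressor bound, *jovW* is transcribed.
So JovW is produced and active.
Autoinducer-2 is absent, so PexY is inactive.
With repressor JovW bound, *dovV* is not transcribed.
So DovV is not produced.
Quinate is present, so NerM is active.
No repressor is bound and NerM is active, so *morS* is transcribed.
→ *morS* is ON in B.

both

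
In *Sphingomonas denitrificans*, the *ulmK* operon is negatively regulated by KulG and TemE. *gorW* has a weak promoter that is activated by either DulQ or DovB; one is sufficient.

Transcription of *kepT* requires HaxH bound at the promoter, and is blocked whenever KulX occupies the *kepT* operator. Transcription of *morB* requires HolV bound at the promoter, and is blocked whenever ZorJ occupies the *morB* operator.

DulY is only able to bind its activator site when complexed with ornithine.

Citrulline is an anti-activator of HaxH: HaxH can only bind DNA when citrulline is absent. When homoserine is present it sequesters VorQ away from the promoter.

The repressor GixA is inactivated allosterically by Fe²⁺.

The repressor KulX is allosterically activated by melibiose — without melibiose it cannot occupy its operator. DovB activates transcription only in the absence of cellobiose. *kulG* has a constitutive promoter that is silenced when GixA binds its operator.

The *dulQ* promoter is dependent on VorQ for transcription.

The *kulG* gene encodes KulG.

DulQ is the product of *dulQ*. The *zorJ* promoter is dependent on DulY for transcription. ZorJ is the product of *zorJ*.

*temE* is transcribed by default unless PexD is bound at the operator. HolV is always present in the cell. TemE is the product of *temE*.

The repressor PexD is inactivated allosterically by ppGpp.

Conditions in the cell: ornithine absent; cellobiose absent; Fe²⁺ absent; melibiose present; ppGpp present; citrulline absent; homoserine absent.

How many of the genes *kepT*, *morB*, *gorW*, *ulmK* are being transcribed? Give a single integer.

Melibiose is present, so KulX is active.
Citrulline is absent, so HaxH is active.
With repressor KulX bound, *kepT* is not transcribed.
→ *kepT* is OFF.
Ornithine is absent, so DulY is inactive.
Required activator DulY is absent, so *zorJ* is not transcribed.
So ZorJ is not produced.
HolV is produced constitutively and is active.
No repressor is bound and HolV is active, so *morB* is transcribed.
→ *morB* is ON.
Homoserine is absent, so VorQ is active.
No repressor is bound and VorQ is active, so *dulQ* is transcribed.
So DulQ is produced and active.
Cellobiose is absent, so DovB is active.
Activator DulQ is present, so *gorW* is transcribed.
→ *gorW* is ON.
Fe²⁺ is absent, so GixA is active.
With repressor GixA bound, *kulG* is not transcribed.
So KulG is not produced.
ppGpp is present, so PexD is inactive.
With no repressor bound, *temE* is transcribed.
So TemE is produced and active.
With repressor TemE bound, *ulmK* is not transcribed.
→ *ulmK* is OFF.
2 of the 4 genes are transcribed.

2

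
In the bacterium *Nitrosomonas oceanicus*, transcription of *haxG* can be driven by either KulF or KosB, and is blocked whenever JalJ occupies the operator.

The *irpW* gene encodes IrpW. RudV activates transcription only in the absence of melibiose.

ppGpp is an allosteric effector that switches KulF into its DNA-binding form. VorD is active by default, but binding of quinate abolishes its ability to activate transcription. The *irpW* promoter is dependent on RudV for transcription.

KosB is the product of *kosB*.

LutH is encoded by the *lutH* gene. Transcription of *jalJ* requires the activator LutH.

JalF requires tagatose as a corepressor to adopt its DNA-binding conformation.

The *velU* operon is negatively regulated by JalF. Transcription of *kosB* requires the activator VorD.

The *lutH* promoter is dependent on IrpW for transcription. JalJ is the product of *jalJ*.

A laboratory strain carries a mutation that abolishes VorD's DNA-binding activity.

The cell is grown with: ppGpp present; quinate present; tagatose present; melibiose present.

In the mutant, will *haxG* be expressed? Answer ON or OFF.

ppGpp is present, so KulF is active.
Melibiose is present, so RudV is inactive.
Required activator RudV is absent, so *irpW* is not transcribed.
So IrpW is not produced.
Required activator IrpW is absent, so *lutH* is not transcribed.
So LutH is not produced.
Required activator LutH is absent, so *jalJ* is not transcribed.
So JalJ is not produced.
VorD is non-functional in this strain, so it has no effect.
Required activator VorD is absent, so *kosB* is not transcribed.
So KosB is not produced.
Activator KulF is present, so *haxG* is transcribed.

ON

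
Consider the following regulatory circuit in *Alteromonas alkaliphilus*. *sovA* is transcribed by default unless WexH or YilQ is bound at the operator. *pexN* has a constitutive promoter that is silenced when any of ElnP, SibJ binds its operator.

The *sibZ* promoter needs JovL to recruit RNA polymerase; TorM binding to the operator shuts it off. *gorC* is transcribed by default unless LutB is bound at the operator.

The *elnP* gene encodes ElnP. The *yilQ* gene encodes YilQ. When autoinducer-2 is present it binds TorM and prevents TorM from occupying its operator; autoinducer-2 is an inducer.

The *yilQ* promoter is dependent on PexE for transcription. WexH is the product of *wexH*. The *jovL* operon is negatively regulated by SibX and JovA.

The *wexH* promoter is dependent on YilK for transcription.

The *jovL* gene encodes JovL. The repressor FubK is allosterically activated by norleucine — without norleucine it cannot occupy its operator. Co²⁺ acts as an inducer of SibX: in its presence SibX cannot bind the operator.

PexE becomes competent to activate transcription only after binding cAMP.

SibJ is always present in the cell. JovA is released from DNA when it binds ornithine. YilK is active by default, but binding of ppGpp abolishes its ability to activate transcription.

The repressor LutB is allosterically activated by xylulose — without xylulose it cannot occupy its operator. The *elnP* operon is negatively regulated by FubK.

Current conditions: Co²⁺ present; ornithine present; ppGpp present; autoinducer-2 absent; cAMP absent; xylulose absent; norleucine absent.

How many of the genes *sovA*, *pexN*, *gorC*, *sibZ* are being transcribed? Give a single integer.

2

ppGpp is present, so YilK is inactive.
Required activator YilK is absent, so *wexH* is not transcribed.
So WexH is not produced.
cAMP is absent, so PexE is inactive.
Required activator PexE is absent, so *yilQ* is not transcribed.
So YilQ is not produced.
With no repressor bound, *sovA* is transcribed.
→ *sovA* is ON.
Norleucine is absent, so FubK is inactive.
With no repressor bound, *elnP* is transcribed.
So ElnP is produced and active.
SibJ is produced constitutively and is active.
With repressor ElnP bound, *pexN* is not transcribed.
→ *pexN* is OFF.
Xylulose is absent, so LutB is inactive.
With no repressor bound, *gorC* is transcribed.
→ *gorC* is ON.
Co²⁺ is present, so SibX is inactive.
Ornithine is present, so JovA is inactive.
With no repressor bound, *jovL* is transcribed.
So JovL is produced and active.
Autoinducer-2 is absent, so TorM is active.
With repressor TorM bound, *sibZ* is not transcribed.
→ *sibZ* is OFF.
2 of the 4 genes are transcribed.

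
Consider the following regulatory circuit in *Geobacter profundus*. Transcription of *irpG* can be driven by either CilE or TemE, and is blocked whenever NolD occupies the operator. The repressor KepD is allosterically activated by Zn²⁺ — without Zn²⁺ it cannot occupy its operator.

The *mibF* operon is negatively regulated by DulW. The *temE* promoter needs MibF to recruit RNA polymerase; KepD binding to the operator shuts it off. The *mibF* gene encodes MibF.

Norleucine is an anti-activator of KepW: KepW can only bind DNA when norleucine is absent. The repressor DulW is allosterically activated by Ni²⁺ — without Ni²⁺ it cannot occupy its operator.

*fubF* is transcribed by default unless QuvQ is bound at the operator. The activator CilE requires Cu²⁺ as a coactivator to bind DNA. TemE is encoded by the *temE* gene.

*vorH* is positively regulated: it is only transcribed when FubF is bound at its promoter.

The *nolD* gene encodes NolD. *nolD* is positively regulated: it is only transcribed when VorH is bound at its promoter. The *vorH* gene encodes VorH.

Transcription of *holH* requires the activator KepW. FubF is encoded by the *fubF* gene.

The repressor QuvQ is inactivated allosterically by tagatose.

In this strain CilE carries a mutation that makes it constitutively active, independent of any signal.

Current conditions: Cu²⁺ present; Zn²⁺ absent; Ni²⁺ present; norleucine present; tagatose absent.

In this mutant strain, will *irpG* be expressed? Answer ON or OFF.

ON

CilE is constitutively active in this strain.
Tagatose is absent, so QuvQ is active.
With repressor QuvQ bound, *fubF* is not transcribed.
So FubF is not produced.
Required activator FubF is absent, so *vorH* is not transcribed.
So VorH is not produced.
Required activator VorH is absent, so *nolD* is not transcribed.
So NolD is not produced.
Ni²⁺ is present, so DulW is active.
With repressor DulW bound, *mibF* is not transcribed.
So MibF is not produced.
Zn²⁺ is absent, so KepD is inactive.
Required activator MibF is absent, so *temE* is not transcribed.
So TemE is not produced.
Activator CilE is present, so *irpG* is transcribed.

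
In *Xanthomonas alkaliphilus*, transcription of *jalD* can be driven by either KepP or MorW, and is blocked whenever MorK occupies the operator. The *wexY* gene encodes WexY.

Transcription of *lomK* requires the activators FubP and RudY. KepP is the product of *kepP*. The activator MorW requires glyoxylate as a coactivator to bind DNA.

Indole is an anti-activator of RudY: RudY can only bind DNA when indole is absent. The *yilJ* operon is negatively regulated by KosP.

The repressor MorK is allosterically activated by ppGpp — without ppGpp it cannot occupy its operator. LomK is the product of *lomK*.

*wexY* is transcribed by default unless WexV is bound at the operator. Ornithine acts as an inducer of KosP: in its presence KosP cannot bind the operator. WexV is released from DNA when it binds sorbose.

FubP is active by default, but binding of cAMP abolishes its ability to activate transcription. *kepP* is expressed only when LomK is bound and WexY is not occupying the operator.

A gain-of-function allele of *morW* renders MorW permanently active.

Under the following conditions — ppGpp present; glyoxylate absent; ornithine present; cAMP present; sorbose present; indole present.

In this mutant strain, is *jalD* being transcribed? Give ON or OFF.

OFF

cAMP is present, so FubP is inactive.
Indole is present, so RudY is inactive.
Required activator FubP is absent, so *lomK* is not transcribed.
So LomK is not produced.
Sorbose is present, so WexV is inactive.
With no repressor bound, *wexY* is transcribed.
So WexY is produced and active.
With repressor WexY bound, *kepP* is not transcribed.
So KepP is not produced.
MorW is constitutively active in this strain.
ppGpp is present, so MorK is active.
With repressor MorK bound, *jalD* is not transcribed.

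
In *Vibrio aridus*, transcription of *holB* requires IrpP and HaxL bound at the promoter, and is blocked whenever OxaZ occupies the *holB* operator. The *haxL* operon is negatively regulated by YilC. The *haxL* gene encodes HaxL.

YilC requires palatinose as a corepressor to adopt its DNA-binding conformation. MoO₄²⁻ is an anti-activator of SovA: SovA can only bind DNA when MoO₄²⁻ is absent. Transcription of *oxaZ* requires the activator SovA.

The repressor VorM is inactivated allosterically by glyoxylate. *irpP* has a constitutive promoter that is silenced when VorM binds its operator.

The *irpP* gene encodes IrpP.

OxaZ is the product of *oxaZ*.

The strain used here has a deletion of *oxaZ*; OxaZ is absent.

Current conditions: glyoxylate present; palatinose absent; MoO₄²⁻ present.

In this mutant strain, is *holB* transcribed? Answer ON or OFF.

Glyoxylate is present, so VorM is inactive.
With no repressor bound, *irpP* is transcribed.
So IrpP is produced and active.
Palatinose is absent, so YilC is inactive.
With no repressor bound, *haxL* is transcribed.
So HaxL is produced and active.
OxaZ is non-functional in this strain, so it has no effect.
No repressor is bound and IrpP and HaxL are active, so *holB* is transcribed.

ON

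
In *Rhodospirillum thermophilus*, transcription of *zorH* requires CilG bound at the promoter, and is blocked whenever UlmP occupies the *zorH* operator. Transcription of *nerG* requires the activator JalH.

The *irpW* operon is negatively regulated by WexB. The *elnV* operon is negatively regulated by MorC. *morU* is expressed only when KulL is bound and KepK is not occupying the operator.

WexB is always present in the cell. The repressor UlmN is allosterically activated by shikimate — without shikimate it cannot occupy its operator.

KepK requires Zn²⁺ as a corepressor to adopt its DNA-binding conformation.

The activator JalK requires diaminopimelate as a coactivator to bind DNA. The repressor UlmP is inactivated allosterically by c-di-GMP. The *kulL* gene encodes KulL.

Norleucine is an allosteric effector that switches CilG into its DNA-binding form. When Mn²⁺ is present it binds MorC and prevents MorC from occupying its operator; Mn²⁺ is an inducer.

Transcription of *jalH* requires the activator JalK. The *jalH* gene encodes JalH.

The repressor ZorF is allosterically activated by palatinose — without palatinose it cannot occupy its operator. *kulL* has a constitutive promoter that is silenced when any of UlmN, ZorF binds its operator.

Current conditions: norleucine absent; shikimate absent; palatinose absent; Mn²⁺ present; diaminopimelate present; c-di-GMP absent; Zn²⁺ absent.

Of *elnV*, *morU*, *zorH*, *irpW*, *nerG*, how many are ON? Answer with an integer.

Mn²⁺ is present, so MorC is inactive.
With no repressor bound, *elnV* is transcribed.
→ *elnV* is ON.
Zn²⁺ is absent, so KepK is inactive.
Shikimate is absent, so UlmN is inactive.
Palatinose is absent, so ZorF is inactive.
With no repressor bound, *kulL* is transcribed.
So KulL is produced and active.
No repressor is bound and KulL is active, so *morU* is transcribed.
→ *morU* is ON.
c-di-GMP is absent, so UlmP is active.
Norleucine is absent, so CilG is inactive.
With repressor UlmP bound, *zorH* is not transcribed.
→ *zorH* is OFF.
WexB is produced constitutively and is active.
With repressor WexB bound, *irpW* is not transcribed.
→ *irpW* is OFF.
Diaminopimelate is present, so JalK is active.
No repressor is bound and JalK is active, so *jalH* is transcribed.
So JalH is produced and active.
No repressor is bound and JalH is active, so *nerG* is transcribed.
→ *nerG* is ON.
3 of the 5 genes are transcribed.

3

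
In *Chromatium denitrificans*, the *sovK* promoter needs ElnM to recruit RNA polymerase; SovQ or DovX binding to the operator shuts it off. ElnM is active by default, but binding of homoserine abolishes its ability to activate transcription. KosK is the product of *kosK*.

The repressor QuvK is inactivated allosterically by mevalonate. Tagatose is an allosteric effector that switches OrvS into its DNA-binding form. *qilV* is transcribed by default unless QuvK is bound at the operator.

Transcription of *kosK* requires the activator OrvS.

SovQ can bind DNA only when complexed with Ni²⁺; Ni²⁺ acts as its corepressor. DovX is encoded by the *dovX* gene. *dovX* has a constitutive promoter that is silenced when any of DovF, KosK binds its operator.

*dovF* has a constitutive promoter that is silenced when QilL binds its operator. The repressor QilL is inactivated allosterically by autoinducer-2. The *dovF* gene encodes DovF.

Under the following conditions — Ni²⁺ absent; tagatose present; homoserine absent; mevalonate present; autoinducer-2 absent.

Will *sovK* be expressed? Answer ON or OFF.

Homoserine is absent, so ElnM is active.
Ni²⁺ is absent, so SovQ is inactive.
Autoinducer-2 is absent, so QilL is active.
With repressor QilL bound, *dovF* is not transcribed.
So DovF is not produced.
Tagatose is present, so OrvS is active.
No repressor is bound and OrvS is active, so *kosK* is transcribed.
So KosK is produced and active.
With repressor KosK bound, *dovX* is not transcribed.
So DovX is not produced.
No repressor is bound and ElnM is active, so *sovK* is transcribed.

ON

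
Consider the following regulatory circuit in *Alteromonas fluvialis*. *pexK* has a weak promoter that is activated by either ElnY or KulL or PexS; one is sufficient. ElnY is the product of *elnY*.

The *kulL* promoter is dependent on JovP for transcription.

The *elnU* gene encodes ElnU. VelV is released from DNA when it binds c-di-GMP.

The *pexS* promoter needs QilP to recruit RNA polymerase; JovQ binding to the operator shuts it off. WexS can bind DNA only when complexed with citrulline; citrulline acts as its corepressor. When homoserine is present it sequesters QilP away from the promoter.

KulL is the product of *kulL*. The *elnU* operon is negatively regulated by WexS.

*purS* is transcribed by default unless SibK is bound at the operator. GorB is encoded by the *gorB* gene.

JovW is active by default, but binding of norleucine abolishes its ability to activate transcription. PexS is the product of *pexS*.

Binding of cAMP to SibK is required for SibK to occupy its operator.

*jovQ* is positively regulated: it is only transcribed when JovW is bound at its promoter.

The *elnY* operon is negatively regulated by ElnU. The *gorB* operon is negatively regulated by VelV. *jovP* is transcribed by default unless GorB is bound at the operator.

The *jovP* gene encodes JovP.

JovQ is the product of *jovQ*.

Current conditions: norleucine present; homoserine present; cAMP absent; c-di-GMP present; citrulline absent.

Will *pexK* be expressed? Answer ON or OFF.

Citrulline is absent, so WexS is inactive.
With no repressor bound, *elnU* is transcribed.
So ElnU is produced and active.
With repressor ElnU bound, *elnY* is not transcribed.
So ElnY is not produced.
c-di-GMP is present, so VelV is inactive.
With no repressor bound, *gorB* is transcribed.
So GorB is produced and active.
With repressor GorB bound, *jovP* is not transcribed.
So JovP is not produced.
Required activator JovP is absent, so *kulL* is not transcribed.
So KulL is not produced.
Homoserine is present, so QilP is inactive.
Norleucine is present, so JovW is inactive.
Required activator JovW is absent, so *jovQ* is not transcribed.
So JovQ is not produced.
Required activator QilP is absent, so *pexS* is not transcribed.
So PexS is not produced.
No activator is available at the *pexK* promoter, so *pexK* is not transcribed.

OFF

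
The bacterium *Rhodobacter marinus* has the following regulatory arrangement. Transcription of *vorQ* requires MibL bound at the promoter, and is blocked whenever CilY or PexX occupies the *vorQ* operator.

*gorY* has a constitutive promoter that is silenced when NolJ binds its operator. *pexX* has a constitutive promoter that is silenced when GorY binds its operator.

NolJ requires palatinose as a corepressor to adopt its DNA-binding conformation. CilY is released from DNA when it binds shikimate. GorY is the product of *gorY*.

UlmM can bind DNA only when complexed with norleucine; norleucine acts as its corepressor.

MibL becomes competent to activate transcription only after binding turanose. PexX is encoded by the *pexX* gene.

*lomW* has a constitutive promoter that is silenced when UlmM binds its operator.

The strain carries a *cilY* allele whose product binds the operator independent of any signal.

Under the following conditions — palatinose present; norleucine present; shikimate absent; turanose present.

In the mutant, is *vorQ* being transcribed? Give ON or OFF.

CilY is constitutively active in this strain.
Palatinose is present, so NolJ is active.
With repressor NolJ bound, *gorY* is not transcribed.
So GorY is not produced.
With no repressor bound, *pexX* is transcribed.
So PexX is produced and active.
Turanose is present, so MibL is active.
With repressor CilY bound, *vorQ* is not transcribed.

OFF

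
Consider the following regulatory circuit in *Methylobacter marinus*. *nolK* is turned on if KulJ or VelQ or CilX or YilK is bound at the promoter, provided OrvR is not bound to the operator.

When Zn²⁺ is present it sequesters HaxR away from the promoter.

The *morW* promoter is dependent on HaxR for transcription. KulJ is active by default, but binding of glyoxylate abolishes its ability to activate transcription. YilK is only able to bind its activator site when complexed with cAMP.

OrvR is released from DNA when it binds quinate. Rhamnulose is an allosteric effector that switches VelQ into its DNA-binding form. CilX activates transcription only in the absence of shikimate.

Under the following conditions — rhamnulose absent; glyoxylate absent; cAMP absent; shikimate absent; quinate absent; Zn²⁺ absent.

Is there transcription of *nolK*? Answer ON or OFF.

Glyoxylate is absent, so KulJ is active.
Rhamnulose is absent, so VelQ is inactive.
Shikimate is absent, so CilX is active.
Quinate is absent, so OrvR is active.
cAMP is absent, so YilK is inactive.
With repressor OrvR bound, *nolK* is not transcribed.

OFF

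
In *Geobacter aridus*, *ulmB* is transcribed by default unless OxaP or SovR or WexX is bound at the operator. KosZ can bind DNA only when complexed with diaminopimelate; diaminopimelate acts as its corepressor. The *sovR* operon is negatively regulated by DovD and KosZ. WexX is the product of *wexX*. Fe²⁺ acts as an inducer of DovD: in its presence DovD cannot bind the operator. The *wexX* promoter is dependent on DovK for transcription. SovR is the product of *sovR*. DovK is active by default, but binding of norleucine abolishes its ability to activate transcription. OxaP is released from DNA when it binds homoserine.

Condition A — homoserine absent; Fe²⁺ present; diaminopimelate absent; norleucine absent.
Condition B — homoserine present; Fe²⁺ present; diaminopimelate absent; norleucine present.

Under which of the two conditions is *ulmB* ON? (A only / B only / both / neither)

Condition A:
Homoserine is absent, so OxaP is active.
Fe²⁺ is present, so DovD is inactive.
Diaminopimelate is absent, so KosZ is inactive.
With no repressor bound, *sovR* is transcribed.
So SovR is produced and active.
Norleucine is absent, so DovK is active.
No repressor is bound and DovK is active, so *wexX* is transcribed.
So WexX is produced and active.
With repressor OxaP bound, *ulmB* is not transcribed.
→ *ulmB* is OFF in A.
Condition B:
Homoserine is present, so OxaP is inactive.
Fe²⁺ is present, so DovD is inactive.
Diaminopimelate is absent, so KosZ is inactive.
With no repressor bound, *sovR* is transcribed.
So SovR is produced and active.
Norleucine is present, so DovK is inactive.
Required activator DovK is absent, so *wexX* is not transcribed.
So WexX is not produced.
With repressor SovR bound, *ulmB* is not transcribed.
→ *ulmB* is OFF in B.

neither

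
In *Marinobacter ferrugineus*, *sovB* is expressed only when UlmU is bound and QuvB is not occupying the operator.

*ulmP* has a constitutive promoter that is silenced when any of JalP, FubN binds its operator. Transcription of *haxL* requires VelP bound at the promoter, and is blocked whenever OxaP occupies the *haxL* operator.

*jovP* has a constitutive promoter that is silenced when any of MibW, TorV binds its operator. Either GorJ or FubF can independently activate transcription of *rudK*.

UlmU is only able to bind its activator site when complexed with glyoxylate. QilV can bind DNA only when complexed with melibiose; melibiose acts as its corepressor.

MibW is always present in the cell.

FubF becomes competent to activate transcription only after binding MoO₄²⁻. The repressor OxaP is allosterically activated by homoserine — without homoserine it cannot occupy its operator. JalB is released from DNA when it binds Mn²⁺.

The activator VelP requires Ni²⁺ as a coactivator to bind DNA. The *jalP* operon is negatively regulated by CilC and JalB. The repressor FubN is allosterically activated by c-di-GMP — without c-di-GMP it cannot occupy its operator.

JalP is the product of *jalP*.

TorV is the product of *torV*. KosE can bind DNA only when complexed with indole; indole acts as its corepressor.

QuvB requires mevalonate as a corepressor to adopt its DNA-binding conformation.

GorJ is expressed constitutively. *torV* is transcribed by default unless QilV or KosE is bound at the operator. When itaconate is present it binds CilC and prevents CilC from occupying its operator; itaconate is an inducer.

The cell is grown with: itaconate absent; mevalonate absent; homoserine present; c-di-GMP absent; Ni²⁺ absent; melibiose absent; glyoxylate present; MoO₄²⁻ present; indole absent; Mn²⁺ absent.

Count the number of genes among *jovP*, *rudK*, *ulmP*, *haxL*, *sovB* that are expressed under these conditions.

MibW is produced constitutively and is active.
Melibiose is absent, so QilV is inactive.
Indole is absent, so KosE is inactive.
With no repressor bound, *torV* is transcribed.
So TorV is produced and active.
With repressor MibW bound, *jovP* is not transcribed.
→ *jovP* is OFF.
GorJ is produced constitutively and is active.
MoO₄²⁻ is present, so FubF is active.
Activator GorJ is present, so *rudK* is transcribed.
→ *rudK* is ON.
Itaconate is absent, so CilC is active.
Mn²⁺ is absent, so JalB is active.
With repressor CilC bound, *jalP* is not transcribed.
So JalP is not produced.
c-di-GMP is absent, so FubN is inactive.
With no repressor bound, *ulmP* is transcribed.
→ *ulmP* is ON.
Ni²⁺ is absent, so VelP is inactive.
Homoserine is present, so OxaP is active.
With repressor OxaP bound, *haxL* is not transcribed.
→ *haxL* is OFF.
Mevalonate is absent, so QuvB is inactive.
Glyoxylate is present, so UlmU is active.
No repressor is bound and UlmU is active, so *sovB* is transcribed.
→ *sovB* is ON.
3 of the 5 genes are transcribed.

3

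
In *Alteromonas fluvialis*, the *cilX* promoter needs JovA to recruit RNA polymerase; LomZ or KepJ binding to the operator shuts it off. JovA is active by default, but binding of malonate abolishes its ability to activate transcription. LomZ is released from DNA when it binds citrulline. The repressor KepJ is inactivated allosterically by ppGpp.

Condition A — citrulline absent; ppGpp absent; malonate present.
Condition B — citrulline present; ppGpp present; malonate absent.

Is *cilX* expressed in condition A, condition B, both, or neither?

B only

Condition A:
Citrulline is absent, so LomZ is active.
ppGpp is absent, so KepJ is active.
Malonate is present, so JovA is inactive.
With repressor LomZ bound, *cilX* is not transcribed.
→ *cilX* is OFF in A.
Condition B:
Citrulline is present, so LomZ is inactive.
ppGpp is present, so KepJ is inactive.
Malonate is absent, so JovA is active.
No repressor is bound and JovA is active, so *cilX* is transcribed.
→ *cilX* is ON in B.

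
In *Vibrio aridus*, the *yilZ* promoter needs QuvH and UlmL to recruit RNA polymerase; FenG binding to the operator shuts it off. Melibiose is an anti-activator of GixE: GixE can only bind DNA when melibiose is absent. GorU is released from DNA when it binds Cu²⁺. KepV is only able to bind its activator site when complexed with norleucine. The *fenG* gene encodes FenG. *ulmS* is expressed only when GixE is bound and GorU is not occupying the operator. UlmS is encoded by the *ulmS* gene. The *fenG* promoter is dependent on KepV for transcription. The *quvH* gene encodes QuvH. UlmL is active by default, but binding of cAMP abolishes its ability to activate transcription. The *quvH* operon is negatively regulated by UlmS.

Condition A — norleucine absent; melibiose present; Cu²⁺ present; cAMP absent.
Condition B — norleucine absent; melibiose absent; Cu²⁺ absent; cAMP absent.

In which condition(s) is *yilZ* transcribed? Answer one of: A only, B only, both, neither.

both

Condition A:
Norleucine is absent, so KepV is inactive.
Required activator KepV is absent, so *fenG* is not transcribed.
So FenG is not produced.
Melibiose is present, so GixE is inactive.
Cu²⁺ is present, so GorU is inactive.
Required activator GixE is absent, so *ulmS* is not transcribed.
So UlmS is not produced.
With no repressor bound, *quvH* is transcribed.
So QuvH is produced and active.
cAMP is absent, so UlmL is active.
No repressor is bound and QuvH and UlmL are active, so *yilZ* is transcribed.
→ *yilZ* is ON in A.
Condition B:
Norleucine is absent, so KepV is inactive.
Required activator KepV is absent, so *fenG* is not transcribed.
So FenG is not produced.
Melibiose is absent, so GixE is active.
Cu²⁺ is absent, so GorU is active.
With repressor GorU bound, *ulmS* is not transcribed.
So UlmS is not produced.
With no repressor bound, *quvH* is transcribed.
So QuvH is produced and active.
cAMP is absent, so UlmL is active.
No repressor is bound and QuvH and UlmL are active, so *yilZ* is transcribed.
→ *yilZ* is ON in B.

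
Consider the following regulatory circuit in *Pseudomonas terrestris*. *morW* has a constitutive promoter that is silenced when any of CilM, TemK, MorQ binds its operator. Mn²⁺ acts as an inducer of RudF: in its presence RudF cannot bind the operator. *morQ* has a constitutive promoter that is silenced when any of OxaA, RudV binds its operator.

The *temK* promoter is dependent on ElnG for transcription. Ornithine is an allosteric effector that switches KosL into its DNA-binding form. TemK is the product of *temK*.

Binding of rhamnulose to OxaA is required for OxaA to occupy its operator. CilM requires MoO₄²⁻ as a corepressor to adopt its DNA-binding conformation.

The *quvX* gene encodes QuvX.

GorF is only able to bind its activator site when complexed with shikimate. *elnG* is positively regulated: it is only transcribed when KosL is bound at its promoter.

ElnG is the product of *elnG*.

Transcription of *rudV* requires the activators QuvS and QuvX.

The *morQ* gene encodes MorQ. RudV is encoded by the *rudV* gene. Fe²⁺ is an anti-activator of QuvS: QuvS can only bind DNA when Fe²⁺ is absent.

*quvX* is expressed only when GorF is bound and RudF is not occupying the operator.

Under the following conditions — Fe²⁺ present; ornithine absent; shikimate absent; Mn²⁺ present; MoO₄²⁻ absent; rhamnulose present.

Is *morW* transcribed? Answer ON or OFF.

ON

MoO₄²⁻ is absent, so CilM is inactive.
Ornithine is absent, so KosL is inactive.
Required activator KosL is absent, so *elnG* is not transcribed.
So ElnG is not produced.
Required activator ElnG is absent, so *temK* is not transcribed.
So TemK is not produced.
Rhamnulose is present, so OxaA is active.
Fe²⁺ is present, so QuvS is inactive.
Mn²⁺ is present, so RudF is inactive.
Shikimate is absent, so GorF is inactive.
Required activator GorF is absent, so *quvX* is not transcribed.
So QuvX is not produced.
Required activator QuvS is absent, so *rudV* is not transcribed.
So RudV is not produced.
With repressor OxaA bound, *morQ* is not transcribed.
So MorQ is not produced.
With no repressor bound, *morW* is transcribed.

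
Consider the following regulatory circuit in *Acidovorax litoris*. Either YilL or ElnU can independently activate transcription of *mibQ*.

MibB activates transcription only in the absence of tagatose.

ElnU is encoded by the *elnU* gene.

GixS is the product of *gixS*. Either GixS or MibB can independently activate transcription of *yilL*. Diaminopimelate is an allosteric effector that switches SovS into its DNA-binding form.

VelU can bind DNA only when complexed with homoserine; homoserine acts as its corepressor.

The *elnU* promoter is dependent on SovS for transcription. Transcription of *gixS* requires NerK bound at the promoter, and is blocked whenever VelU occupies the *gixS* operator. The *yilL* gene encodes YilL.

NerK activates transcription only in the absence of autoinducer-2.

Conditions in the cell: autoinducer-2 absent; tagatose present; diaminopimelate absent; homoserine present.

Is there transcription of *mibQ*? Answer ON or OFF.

Homoserine is present, so VelU is active.
Autoinducer-2 is absent, so NerK is active.
With repressor VelU bound, *gixS* is not transcribed.
So GixS is not produced.
Tagatose is present, so MibB is inactive.
No activator is available at the *yilL* promoter, so *yilL* is not transcribed.
So YilL is not produced.
Diaminopimelate is absent, so SovS is inactive.
Required activator SovS is absent, so *elnU* is not transcribed.
So ElnU is not produced.
No activator is available at the *mibQ* promoter, so *mibQ* is not transcribed.

OFF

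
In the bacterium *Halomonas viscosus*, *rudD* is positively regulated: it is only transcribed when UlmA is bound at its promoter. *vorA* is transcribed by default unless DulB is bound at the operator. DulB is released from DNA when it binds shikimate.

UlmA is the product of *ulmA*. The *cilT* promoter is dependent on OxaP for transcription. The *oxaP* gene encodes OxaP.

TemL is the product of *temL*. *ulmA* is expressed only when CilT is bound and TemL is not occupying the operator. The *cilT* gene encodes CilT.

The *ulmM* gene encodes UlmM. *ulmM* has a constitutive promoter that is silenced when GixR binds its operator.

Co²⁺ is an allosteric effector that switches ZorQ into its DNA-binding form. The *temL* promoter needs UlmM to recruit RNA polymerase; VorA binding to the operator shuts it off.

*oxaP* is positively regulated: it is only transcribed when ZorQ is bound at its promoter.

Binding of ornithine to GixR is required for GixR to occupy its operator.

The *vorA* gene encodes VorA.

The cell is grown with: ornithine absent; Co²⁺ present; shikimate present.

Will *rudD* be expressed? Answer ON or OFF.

ON

Co²⁺ is present, so ZorQ is active.
No repressor is bound and ZorQ is active, so *oxaP* is transcribed.
So OxaP is produced and active.
No repressor is bound and OxaP is active, so *cilT* is transcribed.
So CilT is produced and active.
Ornithine is absent, so GixR is inactive.
With no repressor bound, *ulmM* is transcribed.
So UlmM is produced and active.
Shikimate is present, so DulB is inactive.
With no repressor bound, *vorA* is transcribed.
So VorA is produced and active.
With repressor VorA bound, *temL* is not transcribed.
So TemL is not produced.
No repressor is bound and CilT is active, so *ulmA* is transcribed.
So UlmA is produced and active.
No repressor is bound and UlmA is active, so *rudD* is transcribed.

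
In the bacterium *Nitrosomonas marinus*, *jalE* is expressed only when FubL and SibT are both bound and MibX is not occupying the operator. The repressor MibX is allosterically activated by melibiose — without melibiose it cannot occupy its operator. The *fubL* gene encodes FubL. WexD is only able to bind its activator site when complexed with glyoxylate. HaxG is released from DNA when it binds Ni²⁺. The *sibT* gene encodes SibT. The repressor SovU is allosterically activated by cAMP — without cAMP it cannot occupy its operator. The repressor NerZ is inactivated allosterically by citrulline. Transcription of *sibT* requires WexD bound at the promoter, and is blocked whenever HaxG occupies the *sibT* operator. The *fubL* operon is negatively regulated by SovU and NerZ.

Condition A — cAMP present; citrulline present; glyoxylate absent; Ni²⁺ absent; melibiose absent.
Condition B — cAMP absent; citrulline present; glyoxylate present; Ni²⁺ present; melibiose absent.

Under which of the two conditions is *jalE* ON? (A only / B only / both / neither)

B only

Condition A:
cAMP is present, so SovU is active.
Citrulline is present, so NerZ is inactive.
With repressor SovU bound, *fubL* is not transcribed.
So FubL is not produced.
Glyoxylate is absent, so WexD is inactive.
Ni²⁺ is absent, so HaxG is active.
With repressor HaxG bound, *sibT* is not transcribed.
So SibT is not produced.
Melibiose is absent, so MibX is inactive.
Required activator FubL is absent, so *jalE* is not transcribed.
→ *jalE* is OFF in A.
Condition B:
cAMP is absent, so SovU is inactive.
Citrulline is present, so NerZ is inactive.
With no repressor bound, *fubL* is transcribed.
So FubL is produced and active.
Glyoxylate is present, so WexD is active.
Ni²⁺ is present, so HaxG is inactive.
No repressor is bound and WexD is active, so *sibT* is transcribed.
So SibT is produced and active.
Melibiose is absent, so MibX is inactive.
No repressor is bound and FubL and SibT are active, so *jalE* is transcribed.
→ *jalE* is ON in B.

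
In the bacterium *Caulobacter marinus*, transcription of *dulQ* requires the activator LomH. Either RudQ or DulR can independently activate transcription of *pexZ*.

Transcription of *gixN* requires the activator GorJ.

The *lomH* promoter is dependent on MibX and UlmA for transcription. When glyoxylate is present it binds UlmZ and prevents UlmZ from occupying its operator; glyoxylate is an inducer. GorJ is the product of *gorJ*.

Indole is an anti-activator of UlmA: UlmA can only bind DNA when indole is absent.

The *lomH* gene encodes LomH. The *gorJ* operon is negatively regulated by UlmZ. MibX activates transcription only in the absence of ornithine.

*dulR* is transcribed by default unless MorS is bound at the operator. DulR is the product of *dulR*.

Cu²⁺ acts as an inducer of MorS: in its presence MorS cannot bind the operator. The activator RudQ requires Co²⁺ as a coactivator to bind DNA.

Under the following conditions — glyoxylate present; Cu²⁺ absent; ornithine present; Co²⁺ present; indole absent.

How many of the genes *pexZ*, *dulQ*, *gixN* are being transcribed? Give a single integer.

Co²⁺ is present, so RudQ is active.
Cu²⁺ is absent, so MorS is active.
With repressor MorS bound, *dulR* is not transcribed.
So DulR is not produced.
Activator RudQ is present, so *pexZ* is transcribed.
→ *pexZ* is ON.
Ornithine is present, so MibX is inactive.
Indole is absent, so UlmA is active.
Required activator MibX is absent, so *lomH* is not transcribed.
So LomH is not produced.
Required activator LomH is absent, so *dulQ* is not transcribed.
→ *dulQ* is OFF.
Glyoxylate is present, so UlmZ is inactive.
With no repressor bound, *gorJ* is transcribed.
So GorJ is produced and active.
No repressor is bound and GorJ is active, so *gixN* is transcribed.
→ *gixN* is ON.
2 of the 3 genes are transcribed.

2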